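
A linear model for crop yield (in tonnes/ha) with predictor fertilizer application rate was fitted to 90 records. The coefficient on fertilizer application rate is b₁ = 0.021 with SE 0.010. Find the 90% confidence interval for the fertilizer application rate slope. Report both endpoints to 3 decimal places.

df = n − 2 = 90 − 2 = 88.
t* = t_{0.05, 88} = 1.662354.
Margin = t* × SE = 1.662354 × 0.010 = 0.01662.
CI: 0.021 ± 0.01662 → (0.004, 0.038).
With 90% confidence, each one-unit increase in fertilizer application rate is associated with a change of between 0.004 and 0.038 tonnes/ha in crop yield.

(0.004, 0.038)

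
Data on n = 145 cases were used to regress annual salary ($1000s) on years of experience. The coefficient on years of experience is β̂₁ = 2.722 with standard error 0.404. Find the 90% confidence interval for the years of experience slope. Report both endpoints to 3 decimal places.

df = n − 2 = 145 − 2 = 143.
t* = t_{0.05, 143} = 1.655579.
Margin = t* × SE = 1.655579 × 0.404 = 0.66885.
CI: 2.722 ± 0.66885 → (2.053, 3.391).
With 90% confidence, each one-unit increase in years of experience is associated with a change of between 2.053 and 3.391 $1000s in annual salary.

(2.053, 3.391)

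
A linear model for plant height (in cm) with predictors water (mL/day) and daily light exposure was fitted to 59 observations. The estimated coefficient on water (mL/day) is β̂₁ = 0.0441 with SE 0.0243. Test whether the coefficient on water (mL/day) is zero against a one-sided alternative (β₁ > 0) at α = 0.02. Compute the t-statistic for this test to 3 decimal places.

t = 1.815

H₀: β₁ = 0 vs H₁: β₁ > 0.
t = (β̂₁ − β₁⁰)/SE = 0.0441 / 0.0243 = 1.815.
df = n − k − 1 = 59 − 2 − 1 = 56.
One-sided p ≈ 0.0375, which is ≥ 0.02, so fail to reject H₀.
The data do not give significant evidence that the true slope on water (mL/day) is positive, holding the other predictors fixed.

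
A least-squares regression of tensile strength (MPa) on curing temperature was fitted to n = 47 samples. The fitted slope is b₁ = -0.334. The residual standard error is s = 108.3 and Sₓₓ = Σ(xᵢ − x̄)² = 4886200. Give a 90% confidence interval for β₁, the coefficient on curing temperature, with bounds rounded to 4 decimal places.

(-0.4163, -0.2517)

SE(b₁) = s/√Sₓₓ = 108.3/√4886200 = 0.048994.
df = n − 2 = 45.
t* = t_{0.05, 45} = 1.679427.
Margin = t* × SE = 1.679427 × 0.048994 = 0.082282.
CI: -0.334 ± 0.082282 → (-0.4163, -0.2517).
With 90% confidence, each one-unit increase in curing temperature is associated with a change of between -0.4163 and -0.2517 MPa in tensile strength.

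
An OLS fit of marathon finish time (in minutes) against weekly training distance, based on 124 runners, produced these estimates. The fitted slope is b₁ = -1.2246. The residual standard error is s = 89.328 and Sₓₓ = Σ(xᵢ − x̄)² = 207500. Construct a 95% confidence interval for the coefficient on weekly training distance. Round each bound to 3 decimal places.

(-1.613, -0.836)

SE(b₁) = s/√Sₓₓ = 89.328/√207500 = 0.1961.
df = n − 2 = 122.
t* = t_{0.025, 122} = 1.9796.
Margin = t* × SE = 1.9796 × 0.1961 = 0.38820.
CI: -1.2246 ± 0.38820 → (-1.613, -0.836).
With 95% confidence, each one-unit increase in weekly training distance is associated with a change of between -1.613 and -0.836 minutes in marathon finish time.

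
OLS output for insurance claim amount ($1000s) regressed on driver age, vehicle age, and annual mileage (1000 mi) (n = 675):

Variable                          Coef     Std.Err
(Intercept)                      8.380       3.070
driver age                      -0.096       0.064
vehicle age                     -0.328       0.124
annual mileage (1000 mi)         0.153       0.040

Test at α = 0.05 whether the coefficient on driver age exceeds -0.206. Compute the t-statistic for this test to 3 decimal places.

t = 1.719

Read off: b = -0.096, SE = 0.064 for driver age.
H₀: β₁ = -0.206 vs H₁: β₁ > -0.206.
t = (-0.096 − (-0.206)) / 0.064 = 1.719.
df = n − k − 1 = 675 − 3 − 1 = 671.
One-sided p ≈ 0.0431, which is < 0.05, so reject H₀.
There is evidence that the true slope on driver age exceeds -0.206 $1000s per unit, holding the other predictors fixed.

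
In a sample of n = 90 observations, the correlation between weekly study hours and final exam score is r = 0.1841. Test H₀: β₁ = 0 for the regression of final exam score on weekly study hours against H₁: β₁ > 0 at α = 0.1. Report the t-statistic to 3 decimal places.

t = r·√(n − 2)/√(1 − r²) = 0.1841·√88/√0.966107 = 1.757.
df = n − 2 = 88.
One-sided p ≈ 0.0412, which is < 0.1, so reject H₀.
There is evidence of a linear association between weekly study hours and final exam score.

t = 1.757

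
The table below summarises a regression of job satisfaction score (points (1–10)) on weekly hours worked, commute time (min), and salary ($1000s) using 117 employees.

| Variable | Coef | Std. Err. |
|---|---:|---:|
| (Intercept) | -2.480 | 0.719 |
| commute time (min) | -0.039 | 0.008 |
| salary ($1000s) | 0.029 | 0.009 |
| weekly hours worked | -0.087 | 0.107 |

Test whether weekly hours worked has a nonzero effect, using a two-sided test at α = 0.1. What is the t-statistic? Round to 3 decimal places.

Read off: b = -0.087, SE = 0.107 for weekly hours worked.
H₀: β₁ = 0 vs H₁: β₁ ≠ 0.
t = -0.087 / 0.107 = -0.813.
df = n − k − 1 = 117 − 3 − 1 = 113.
Two-sided p ≈ 0.4179, which is ≥ 0.1, so fail to reject H₀.
The data do not give significant evidence of an association between weekly hours worked and job satisfaction score, after adjusting for the other predictors.

t = -0.813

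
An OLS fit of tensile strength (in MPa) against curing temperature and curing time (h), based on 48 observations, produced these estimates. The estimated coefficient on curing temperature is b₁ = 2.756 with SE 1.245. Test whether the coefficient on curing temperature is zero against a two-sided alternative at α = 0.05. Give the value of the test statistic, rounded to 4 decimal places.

t = 2.2137

H₀: β₁ = 0 vs H₁: β₁ ≠ 0.
t = (b₁ − β₁⁰)/SE = 2.756 / 1.245 = 2.2137.
df = n − k − 1 = 48 − 2 − 1 = 45.
Two-sided p ≈ 0.0320, which is < 0.05, so reject H₀.
There is evidence that curing temperature is associated with tensile strength, holding the other predictors fixed.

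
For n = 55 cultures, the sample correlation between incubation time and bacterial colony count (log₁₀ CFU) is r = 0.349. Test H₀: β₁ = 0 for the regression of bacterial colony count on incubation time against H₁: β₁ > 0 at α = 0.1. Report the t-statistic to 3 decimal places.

t = 2.711

t = r·√(n − 2)/√(1 − r²) = 0.349·√53/√0.878199 = 2.711.
df = n − 2 = 53.
One-sided p ≈ 0.0045, which is < 0.1, so reject H₀.
There is evidence of a linear association between incubation time and bacterial colony count.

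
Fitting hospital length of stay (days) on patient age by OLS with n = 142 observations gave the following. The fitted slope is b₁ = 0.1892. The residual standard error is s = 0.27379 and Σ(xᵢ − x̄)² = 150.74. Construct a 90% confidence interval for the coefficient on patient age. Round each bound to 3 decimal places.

SE(b₁) = s/√Sₓₓ = 0.27379/√150.74 = 0.0222999.
df = n − 2 = 140.
t* = t_{0.05, 140} = 1.655811.
Margin = t* × SE = 1.655811 × 0.0222999 = 0.03692.
CI: 0.1892 ± 0.03692 → (0.152, 0.226).
With 90% confidence, each one-unit increase in patient age is associated with a change of between 0.152 and 0.226 days in hospital length of stay.

(0.152, 0.226)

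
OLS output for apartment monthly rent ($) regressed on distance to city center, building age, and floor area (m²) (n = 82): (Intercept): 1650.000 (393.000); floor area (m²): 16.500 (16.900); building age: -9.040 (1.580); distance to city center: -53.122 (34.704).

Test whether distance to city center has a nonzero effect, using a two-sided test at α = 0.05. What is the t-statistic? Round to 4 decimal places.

t = -1.5307

Read off: b = -53.122, SE = 34.704 for distance to city center.
H₀: β₁ = 0 vs H₁: β₁ ≠ 0.
t = -53.122 / 34.704 = -1.5307.
df = n − k − 1 = 82 − 3 − 1 = 78.
Two-sided p ≈ 0.1299, which is ≥ 0.05, so fail to reject H₀.
The data do not give significant evidence of an association between distance to city center and apartment monthly rent, after adjusting for the other predictors.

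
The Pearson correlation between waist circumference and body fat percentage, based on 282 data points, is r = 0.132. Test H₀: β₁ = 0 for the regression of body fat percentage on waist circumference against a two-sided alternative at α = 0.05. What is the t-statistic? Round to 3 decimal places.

t = 2.228

t = r·√(n − 2)/√(1 − r²) = 0.132·√280/√0.982576 = 2.228.
df = n − 2 = 280.
Two-sided p ≈ 0.0267, which is < 0.05, so reject H₀.
There is evidence of a linear association between waist circumference and body fat percentage.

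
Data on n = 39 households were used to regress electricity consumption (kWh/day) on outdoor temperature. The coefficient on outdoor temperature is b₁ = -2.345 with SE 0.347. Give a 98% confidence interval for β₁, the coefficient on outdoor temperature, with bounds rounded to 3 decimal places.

(-3.189, -1.501)

df = n − 2 = 39 − 2 = 37.
t* = t_{0.01, 37} = 2.431447.
Margin = t* × SE = 2.431447 × 0.347 = 0.84371.
CI: -2.345 ± 0.84371 → (-3.189, -1.501).
With 98% confidence, each one-unit increase in outdoor temperature is associated with a change of between -3.189 and -1.501 kWh/day in electricity consumption.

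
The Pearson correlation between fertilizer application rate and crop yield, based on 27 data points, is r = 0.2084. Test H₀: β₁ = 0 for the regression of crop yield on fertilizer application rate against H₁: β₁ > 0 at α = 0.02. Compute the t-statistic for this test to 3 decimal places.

t = r·√(n − 2)/√(1 − r²) = 0.2084·√25/√0.956569 = 1.065.
df = n − 2 = 25.
One-sided p ≈ 0.1484, which is ≥ 0.02, so fail to reject H₀.
The data do not give significant evidence of a linear association between fertilizer application rate and crop yield.

t = 1.065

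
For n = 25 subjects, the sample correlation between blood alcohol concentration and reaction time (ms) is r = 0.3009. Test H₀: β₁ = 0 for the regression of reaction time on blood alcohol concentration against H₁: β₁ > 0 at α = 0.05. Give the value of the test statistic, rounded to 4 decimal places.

t = 1.5132

t = r·√(n − 2)/√(1 − r²) = 0.3009·√23/√0.909459 = 1.5132.
df = n − 2 = 23.
One-sided p ≈ 0.0719, which is ≥ 0.05, so fail to reject H₀.
The data do not give significant evidence of a linear association between blood alcohol concentration and reaction time.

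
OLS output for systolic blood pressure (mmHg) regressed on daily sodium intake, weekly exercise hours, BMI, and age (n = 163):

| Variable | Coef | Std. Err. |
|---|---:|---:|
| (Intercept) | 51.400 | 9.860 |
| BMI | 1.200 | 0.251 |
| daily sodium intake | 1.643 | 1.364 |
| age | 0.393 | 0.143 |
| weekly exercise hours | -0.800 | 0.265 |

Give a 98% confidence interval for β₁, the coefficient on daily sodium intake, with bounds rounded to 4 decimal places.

(-1.5626, 4.8486)

Read off: b = 1.643, SE = 1.364 for daily sodium intake.
df = n − k − 1 = 163 − 4 − 1 = 158.
t* = t_{0.01, 158} = 2.35018.
Margin = t* × SE = 2.35018 × 1.364 = 3.205646.
CI: 1.643 ± 3.205646 → (-1.5626, 4.8486).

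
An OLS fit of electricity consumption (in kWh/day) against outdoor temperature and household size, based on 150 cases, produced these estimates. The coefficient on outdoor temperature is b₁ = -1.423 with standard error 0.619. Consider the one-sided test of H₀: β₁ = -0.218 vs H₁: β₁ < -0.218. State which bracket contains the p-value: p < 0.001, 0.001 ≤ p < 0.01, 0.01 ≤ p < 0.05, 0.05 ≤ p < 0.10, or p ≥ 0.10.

t = (-1.423 − (-0.218)) / 0.619 = -1.947.
df = n − k − 1 = 150 − 2 − 1 = 147.
One-sided p = P(T_{147} < t) ≈ 0.0267.
So 0.01 ≤ p < 0.05.

0.01 ≤ p < 0.05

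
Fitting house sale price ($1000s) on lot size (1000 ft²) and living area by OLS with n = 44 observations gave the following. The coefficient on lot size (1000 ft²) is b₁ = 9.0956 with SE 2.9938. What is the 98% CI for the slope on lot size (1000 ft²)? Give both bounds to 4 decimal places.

(1.8482, 16.3430)

df = n − k − 1 = 44 − 2 − 1 = 41.
t* = t_{0.01, 41} = 2.420803.
Margin = t* × SE = 2.420803 × 2.9938 = 7.247400.
CI: 9.0956 ± 7.247400 → (1.8482, 16.3430).
With 98% confidence, each one-unit increase in lot size (1000 ft²) is associated with a change of between 1.8482 and 16.3430 $1000s in house sale price, holding the other predictors fixed.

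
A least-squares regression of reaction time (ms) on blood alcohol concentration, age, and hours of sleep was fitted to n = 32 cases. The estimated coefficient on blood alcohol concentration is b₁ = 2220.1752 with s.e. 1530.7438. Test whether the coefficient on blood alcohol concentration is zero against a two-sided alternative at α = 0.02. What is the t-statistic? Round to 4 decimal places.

t = 1.4504

H₀: β₁ = 0 vs H₁: β₁ ≠ 0.
t = (b₁ − β₁⁰)/SE = 2220.1752 / 1530.7438 = 1.4504.
df = n − k − 1 = 32 − 3 − 1 = 28.
Two-sided p ≈ 0.1581, which is ≥ 0.02, so fail to reject H₀.
The data do not give significant evidence of an association between blood alcohol concentration and reaction time, after adjusting for the other predictors.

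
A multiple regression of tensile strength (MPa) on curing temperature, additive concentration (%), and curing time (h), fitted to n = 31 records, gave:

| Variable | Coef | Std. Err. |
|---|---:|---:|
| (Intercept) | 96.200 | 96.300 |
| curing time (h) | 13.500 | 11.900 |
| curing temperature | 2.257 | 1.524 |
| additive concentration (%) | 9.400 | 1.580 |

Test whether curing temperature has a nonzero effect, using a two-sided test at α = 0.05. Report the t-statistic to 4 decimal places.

t = 1.4810

Read off: b = 2.257, SE = 1.524 for curing temperature.
H₀: β₁ = 0 vs H₁: β₁ ≠ 0.
t = 2.257 / 1.524 = 1.4810.
df = n − k − 1 = 31 − 3 − 1 = 27.
Two-sided p ≈ 0.1502, which is ≥ 0.05, so fail to reject H₀.
The data do not give significant evidence of an association between curing temperature and tensile strength, after adjusting for the other predictors.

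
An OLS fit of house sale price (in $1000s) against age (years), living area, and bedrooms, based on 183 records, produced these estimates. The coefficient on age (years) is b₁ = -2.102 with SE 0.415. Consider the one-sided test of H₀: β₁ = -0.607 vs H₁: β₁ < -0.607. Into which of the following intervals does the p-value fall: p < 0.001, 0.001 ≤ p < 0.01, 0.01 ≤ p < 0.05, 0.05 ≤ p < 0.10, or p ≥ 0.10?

p < 0.001

t = (-2.102 − (-0.607)) / 0.415 = -3.602.
df = n − k − 1 = 183 − 3 − 1 = 179.
One-sided p = P(T_{179} < t) ≈ 0.0002.
So p < 0.001.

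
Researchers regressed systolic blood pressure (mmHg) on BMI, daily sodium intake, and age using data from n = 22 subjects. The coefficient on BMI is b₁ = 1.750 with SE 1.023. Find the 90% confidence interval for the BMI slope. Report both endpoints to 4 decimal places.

(-0.0239, 3.5239)

df = n − k − 1 = 22 − 3 − 1 = 18.
t* = t_{0.05, 18} = 1.734064.
Margin = t* × SE = 1.734064 × 1.023 = 1.773947.
CI: 1.750 ± 1.773947 → (-0.0239, 3.5239).
With 90% confidence, each one-unit increase in BMI is associated with a change of between -0.0239 and 3.5239 mmHg in systolic blood pressure, holding the other predictors fixed.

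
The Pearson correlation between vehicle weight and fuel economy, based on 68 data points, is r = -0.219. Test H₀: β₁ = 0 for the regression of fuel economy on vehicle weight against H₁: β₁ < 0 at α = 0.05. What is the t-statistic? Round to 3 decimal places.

t = r·√(n − 2)/√(1 − r²) = -0.219·√66/√0.952039 = -1.823.
df = n − 2 = 66.
One-sided p ≈ 0.0364, which is < 0.05, so reject H₀.
There is evidence of a linear association between vehicle weight and fuel economy.

t = -1.823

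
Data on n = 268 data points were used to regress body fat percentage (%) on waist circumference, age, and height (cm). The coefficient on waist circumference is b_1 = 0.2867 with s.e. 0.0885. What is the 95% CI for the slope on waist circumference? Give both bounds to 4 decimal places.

df = n − k − 1 = 268 − 3 − 1 = 264.
t* = t_{0.025, 264} = 1.96899.
Margin = t* × SE = 1.96899 × 0.0885 = 0.174256.
CI: 0.2867 ± 0.174256 → (0.1124, 0.4610).
With 95% confidence, each one-unit increase in waist circumference is associated with a change of between 0.1124 and 0.4610 % in body fat percentage, holding the other predictors fixed.

(0.1124, 0.4610)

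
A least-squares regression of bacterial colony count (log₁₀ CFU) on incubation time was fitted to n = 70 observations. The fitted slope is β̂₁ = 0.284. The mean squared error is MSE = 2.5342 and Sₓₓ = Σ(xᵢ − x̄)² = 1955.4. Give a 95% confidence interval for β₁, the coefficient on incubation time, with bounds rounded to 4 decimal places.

(0.2122, 0.3558)

SE(β̂₁) = √(MSE/Sₓₓ) = √(2.5342/1955.4) = 0.036.
df = n − 2 = 68.
t* = t_{0.025, 68} = 1.995469.
Margin = t* × SE = 1.995469 × 0.036 = 0.071837.
CI: 0.284 ± 0.071837 → (0.2122, 0.3558).
With 95% confidence, each one-unit increase in incubation time is associated with a change of between 0.2122 and 0.3558 log₁₀ CFU in bacterial colony count.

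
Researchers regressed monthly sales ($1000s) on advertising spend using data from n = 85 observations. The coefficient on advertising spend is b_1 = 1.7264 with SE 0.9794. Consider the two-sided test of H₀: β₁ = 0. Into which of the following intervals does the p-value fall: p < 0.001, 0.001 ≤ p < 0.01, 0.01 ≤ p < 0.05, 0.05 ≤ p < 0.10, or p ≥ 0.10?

0.05 ≤ p < 0.10

t = 1.7264 / 0.9794 = 1.763.
df = n − 2 = 85 − 2 = 83.
Two-sided p = 2·P(T_{83} > |t|) ≈ 0.0816.
So 0.05 ≤ p < 0.10.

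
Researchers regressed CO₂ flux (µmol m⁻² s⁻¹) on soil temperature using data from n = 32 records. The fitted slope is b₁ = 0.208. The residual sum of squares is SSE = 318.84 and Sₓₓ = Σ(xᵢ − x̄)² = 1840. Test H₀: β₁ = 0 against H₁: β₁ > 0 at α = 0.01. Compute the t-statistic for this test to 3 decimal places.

t = 2.737

MSE = SSE/(n − 2) = 318.84/30 = 10.628.
SE(b₁) = √(MSE/Sₓₓ) = √(10.628/1840) = 0.0760006.
t = 0.208 / 0.0760006 = 2.737.
df = n − 2 = 30.
One-sided p ≈ 0.0052, which is < 0.01, so reject H₀.
There is evidence that the true slope on soil temperature is positive.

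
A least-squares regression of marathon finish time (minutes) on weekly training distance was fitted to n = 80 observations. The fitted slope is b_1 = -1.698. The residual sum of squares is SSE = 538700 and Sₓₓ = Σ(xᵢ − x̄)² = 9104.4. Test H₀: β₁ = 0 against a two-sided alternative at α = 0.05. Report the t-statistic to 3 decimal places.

MSE = SSE/(n − 2) = 538700/78 = 6906.41.
SE(b_1) = √(MSE/Sₓₓ) = √(6906.41/9104.4) = 0.870965.
t = -1.698 / 0.870965 = -1.950.
df = n − 2 = 78.
Two-sided p ≈ 0.0548, which is ≥ 0.05, so fail to reject H₀.
The data do not give significant evidence of an association between weekly training distance and marathon finish time.

t = -1.950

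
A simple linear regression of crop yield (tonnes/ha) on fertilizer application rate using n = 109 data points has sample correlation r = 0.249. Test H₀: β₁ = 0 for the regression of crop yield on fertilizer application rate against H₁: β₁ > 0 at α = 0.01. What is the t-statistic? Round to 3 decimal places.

t = 2.659

t = r·√(n − 2)/√(1 − r²) = 0.249·√107/√0.937999 = 2.659.
df = n − 2 = 107.
One-sided p ≈ 0.0045, which is < 0.01, so reject H₀.
There is evidence of a linear association between fertilizer application rate and crop yield.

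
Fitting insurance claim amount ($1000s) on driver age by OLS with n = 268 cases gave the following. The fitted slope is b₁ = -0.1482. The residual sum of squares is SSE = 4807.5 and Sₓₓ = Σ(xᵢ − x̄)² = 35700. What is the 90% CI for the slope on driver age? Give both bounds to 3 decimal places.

(-0.185, -0.111)

MSE = SSE/(n − 2) = 4807.5/266 = 18.0733.
SE(b₁) = √(MSE/Sₓₓ) = √(18.0733/35700) = 0.0225001.
df = n − 2 = 266.
t* = t_{0.05, 266} = 1.650602.
Margin = t* × SE = 1.650602 × 0.0225001 = 0.03714.
CI: -0.1482 ± 0.03714 → (-0.185, -0.111).
With 90% confidence, each one-unit increase in driver age is associated with a change of between -0.185 and -0.111 $1000s in insurance claim amount.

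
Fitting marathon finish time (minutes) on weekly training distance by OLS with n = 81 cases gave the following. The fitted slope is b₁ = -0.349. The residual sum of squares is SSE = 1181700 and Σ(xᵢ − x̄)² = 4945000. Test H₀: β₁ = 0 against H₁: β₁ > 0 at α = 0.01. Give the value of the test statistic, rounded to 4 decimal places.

MSE = SSE/(n − 2) = 1181700/79 = 14958.2.
SE(b₁) = √(MSE/Sₓₓ) = √(14958.2/4945000) = 0.0549993.
t = -0.349 / 0.0549993 = -6.3455.
df = n − 2 = 79.
One-sided p ≈ 1.0000, which is ≥ 0.01, so fail to reject H₀.
The data do not give significant evidence that the true slope on weekly training distance is positive.

t = -6.3455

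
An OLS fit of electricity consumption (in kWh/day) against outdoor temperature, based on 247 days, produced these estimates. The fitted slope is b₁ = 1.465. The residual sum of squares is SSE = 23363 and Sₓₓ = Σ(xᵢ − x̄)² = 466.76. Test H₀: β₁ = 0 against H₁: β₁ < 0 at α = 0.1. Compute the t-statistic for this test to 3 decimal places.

t = 3.241

MSE = SSE/(n − 2) = 23363/245 = 95.3592.
SE(b₁) = √(MSE/Sₓₓ) = √(95.3592/466.76) = 0.451996.
t = 1.465 / 0.451996 = 3.241.
df = n − 2 = 245.
One-sided p ≈ 0.9993, which is ≥ 0.1, so fail to reject H₀.
The data do not give significant evidence that the true slope on outdoor temperature is negative.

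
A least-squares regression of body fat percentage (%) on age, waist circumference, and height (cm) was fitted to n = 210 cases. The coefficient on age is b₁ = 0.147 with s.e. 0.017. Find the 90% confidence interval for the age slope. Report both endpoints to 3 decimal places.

(0.119, 0.175)

df = n − k − 1 = 210 − 3 − 1 = 206.
t* = t_{0.05, 206} = 1.652284.
Margin = t* × SE = 1.652284 × 0.017 = 0.02809.
CI: 0.147 ± 0.02809 → (0.119, 0.175).
With 90% confidence, each one-unit increase in age is associated with a change of between 0.119 and 0.175 % in body fat percentage, holding the other predictors fixed.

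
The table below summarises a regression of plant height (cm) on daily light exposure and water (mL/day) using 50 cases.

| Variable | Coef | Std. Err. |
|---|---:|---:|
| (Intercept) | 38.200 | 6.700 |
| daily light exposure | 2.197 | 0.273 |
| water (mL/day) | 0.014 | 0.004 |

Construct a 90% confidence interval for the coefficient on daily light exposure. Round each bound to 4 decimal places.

(1.7389, 2.6551)

Read off: b = 2.197, SE = 0.273 for daily light exposure.
df = n − k − 1 = 50 − 2 − 1 = 47.
t* = t_{0.05, 47} = 1.677927.
Margin = t* × SE = 1.677927 × 0.273 = 0.458074.
CI: 2.197 ± 0.458074 → (1.7389, 2.6551).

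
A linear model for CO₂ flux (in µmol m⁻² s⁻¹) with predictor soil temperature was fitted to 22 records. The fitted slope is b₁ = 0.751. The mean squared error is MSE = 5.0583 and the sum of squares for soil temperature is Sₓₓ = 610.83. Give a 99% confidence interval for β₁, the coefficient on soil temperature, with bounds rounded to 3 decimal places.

SE(b₁) = √(MSE/Sₓₓ) = √(5.0583/610.83) = 0.0910002.
df = n − 2 = 20.
t* = t_{0.005, 20} = 2.84534.
Margin = t* × SE = 2.84534 × 0.0910002 = 0.25893.
CI: 0.751 ± 0.25893 → (0.492, 1.010).
With 99% confidence, each one-unit increase in soil temperature is associated with a change of between 0.492 and 1.010 µmol m⁻² s⁻¹ in CO₂ flux.

(0.492, 1.010)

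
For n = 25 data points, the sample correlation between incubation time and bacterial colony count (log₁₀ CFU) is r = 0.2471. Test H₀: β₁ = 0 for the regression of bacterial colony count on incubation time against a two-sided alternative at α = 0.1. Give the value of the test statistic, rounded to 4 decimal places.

t = r·√(n − 2)/√(1 − r²) = 0.2471·√23/√0.938942 = 1.2230.
df = n − 2 = 23.
Two-sided p ≈ 0.2337, which is ≥ 0.1, so fail to reject H₀.
The data do not give significant evidence of a linear association between incubation time and bacterial colony count.

t = 1.2230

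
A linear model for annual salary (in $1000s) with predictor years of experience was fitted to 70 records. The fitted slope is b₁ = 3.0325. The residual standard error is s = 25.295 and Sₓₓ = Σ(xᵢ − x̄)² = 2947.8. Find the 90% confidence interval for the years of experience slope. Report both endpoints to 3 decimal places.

SE(b₁) = s/√Sₓₓ = 25.295/√2947.8 = 0.465892.
df = n − 2 = 68.
t* = t_{0.05, 68} = 1.667572.
Margin = t* × SE = 1.667572 × 0.465892 = 0.77691.
CI: 3.0325 ± 0.77691 → (2.256, 3.809).
With 90% confidence, each one-unit increase in years of experience is associated with a change of between 2.256 and 3.809 $1000s in annual salary.

(2.256, 3.809)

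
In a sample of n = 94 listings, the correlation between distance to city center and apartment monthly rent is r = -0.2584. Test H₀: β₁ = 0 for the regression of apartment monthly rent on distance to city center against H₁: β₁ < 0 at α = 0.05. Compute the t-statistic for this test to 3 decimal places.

t = r·√(n − 2)/√(1 − r²) = -0.2584·√92/√0.933229 = -2.566.
df = n − 2 = 92.
One-sided p ≈ 0.0060, which is < 0.05, so reject H₀.
There is evidence of a linear association between distance to city center and apartment monthly rent.

t = -2.566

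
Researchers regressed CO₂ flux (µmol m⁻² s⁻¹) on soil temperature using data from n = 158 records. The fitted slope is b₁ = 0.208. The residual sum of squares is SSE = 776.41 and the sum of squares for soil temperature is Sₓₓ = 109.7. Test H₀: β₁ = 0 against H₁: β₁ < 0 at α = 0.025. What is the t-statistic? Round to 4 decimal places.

t = 0.9765

MSE = SSE/(n − 2) = 776.41/156 = 4.97699.
SE(b₁) = √(MSE/Sₓₓ) = √(4.97699/109.7) = 0.213.
t = 0.208 / 0.213 = 0.9765.
df = n − 2 = 156.
One-sided p ≈ 0.8348, which is ≥ 0.025, so fail to reject H₀.
The data do not give significant evidence that the true slope on soil temperature is negative.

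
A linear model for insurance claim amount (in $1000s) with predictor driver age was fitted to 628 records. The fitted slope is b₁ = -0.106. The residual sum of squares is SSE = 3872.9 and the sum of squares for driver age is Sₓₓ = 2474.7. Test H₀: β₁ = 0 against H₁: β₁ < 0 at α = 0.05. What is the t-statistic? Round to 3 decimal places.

MSE = SSE/(n − 2) = 3872.9/626 = 6.18674.
SE(b₁) = √(MSE/Sₓₓ) = √(6.18674/2474.7) = 0.05.
t = -0.106 / 0.05 = -2.120.
df = n − 2 = 626.
One-sided p ≈ 0.0172, which is < 0.05, so reject H₀.
There is evidence that the true slope on driver age is negative.

t = -2.120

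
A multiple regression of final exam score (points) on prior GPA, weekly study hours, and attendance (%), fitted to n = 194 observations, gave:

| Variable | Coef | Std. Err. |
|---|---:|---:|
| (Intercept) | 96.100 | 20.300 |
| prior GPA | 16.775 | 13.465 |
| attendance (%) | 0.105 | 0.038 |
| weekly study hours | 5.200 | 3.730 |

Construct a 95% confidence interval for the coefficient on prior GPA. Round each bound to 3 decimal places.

Read off: b = 16.775, SE = 13.465 for prior GPA.
df = n − k − 1 = 194 − 3 − 1 = 190.
t* = t_{0.025, 190} = 1.972528.
Margin = t* × SE = 1.972528 × 13.465 = 26.56009.
CI: 16.775 ± 26.56009 → (-9.785, 43.335).

(-9.785, 43.335)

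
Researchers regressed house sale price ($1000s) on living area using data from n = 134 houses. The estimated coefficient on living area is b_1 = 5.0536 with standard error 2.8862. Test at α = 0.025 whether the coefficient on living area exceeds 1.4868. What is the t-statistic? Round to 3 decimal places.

H₀: β₁ = 1.4868 vs H₁: β₁ > 1.4868.
t = (b_1 − β₁⁰)/SE = (5.0536 − 1.4868) / 2.8862 = 1.236.
df = n − 2 = 134 − 2 = 132.
One-sided p ≈ 0.1094, which is ≥ 0.025, so fail to reject H₀.
The data do not give significant evidence that the true slope on living area exceeds 1.4868 $1000s per unit.

t = 1.236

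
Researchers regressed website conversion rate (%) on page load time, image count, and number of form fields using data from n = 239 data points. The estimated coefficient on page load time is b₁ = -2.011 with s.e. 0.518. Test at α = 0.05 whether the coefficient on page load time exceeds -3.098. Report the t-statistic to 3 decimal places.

t = 2.098

H₀: β₁ = -3.098 vs H₁: β₁ > -3.098.
t = (b₁ − β₁⁰)/SE = (-2.011 − (-3.098)) / 0.518 = 2.098.
df = n − k − 1 = 239 − 3 − 1 = 235.
One-sided p ≈ 0.0185, which is < 0.05, so reject H₀.
There is evidence that the true slope on page load time exceeds -3.098 % per unit, holding the other predictors fixed.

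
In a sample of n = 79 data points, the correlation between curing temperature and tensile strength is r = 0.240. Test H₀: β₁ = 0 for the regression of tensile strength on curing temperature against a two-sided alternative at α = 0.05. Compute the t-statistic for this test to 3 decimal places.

t = r·√(n − 2)/√(1 − r²) = 0.240·√77/√0.9424 = 2.169.
df = n − 2 = 77.
Two-sided p ≈ 0.0331, which is < 0.05, so reject H₀.
There is evidence of a linear association between curing temperature and tensile strength.

t = 2.169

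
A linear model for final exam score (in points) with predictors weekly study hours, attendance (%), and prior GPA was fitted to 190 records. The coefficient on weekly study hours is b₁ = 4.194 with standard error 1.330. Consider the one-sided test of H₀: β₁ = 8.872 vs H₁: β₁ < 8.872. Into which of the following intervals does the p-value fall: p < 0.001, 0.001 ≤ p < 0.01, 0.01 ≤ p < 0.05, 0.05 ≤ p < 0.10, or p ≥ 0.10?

p < 0.001

t = (4.194 − 8.872) / 1.330 = -3.517.
df = n − k − 1 = 190 − 3 − 1 = 186.
One-sided p = P(T_{186} < t) ≈ 0.0003.
So p < 0.001.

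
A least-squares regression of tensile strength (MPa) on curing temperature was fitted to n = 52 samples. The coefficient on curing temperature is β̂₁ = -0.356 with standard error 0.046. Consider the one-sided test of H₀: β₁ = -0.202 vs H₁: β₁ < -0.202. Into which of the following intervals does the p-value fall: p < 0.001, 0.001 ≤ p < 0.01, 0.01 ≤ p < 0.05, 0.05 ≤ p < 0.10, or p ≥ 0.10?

t = (-0.356 − (-0.202)) / 0.046 = -3.348.
df = n − 2 = 52 − 2 = 50.
One-sided p = P(T_{50} < t) ≈ 0.0008.
So p < 0.001.

p < 0.001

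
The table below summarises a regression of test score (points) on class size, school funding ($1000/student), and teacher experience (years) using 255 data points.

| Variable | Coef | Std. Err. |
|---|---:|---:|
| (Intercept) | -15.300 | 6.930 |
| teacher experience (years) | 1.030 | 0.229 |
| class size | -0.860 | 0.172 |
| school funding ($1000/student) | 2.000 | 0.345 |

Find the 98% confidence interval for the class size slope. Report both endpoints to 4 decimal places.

(-1.2627, -0.4573)

Read off: b = -0.860, SE = 0.172 for class size.
df = n − k − 1 = 255 − 3 − 1 = 251.
t* = t_{0.01, 251} = 2.341296.
Margin = t* × SE = 2.341296 × 0.172 = 0.402703.
CI: -0.860 ± 0.402703 → (-1.2627, -0.4573).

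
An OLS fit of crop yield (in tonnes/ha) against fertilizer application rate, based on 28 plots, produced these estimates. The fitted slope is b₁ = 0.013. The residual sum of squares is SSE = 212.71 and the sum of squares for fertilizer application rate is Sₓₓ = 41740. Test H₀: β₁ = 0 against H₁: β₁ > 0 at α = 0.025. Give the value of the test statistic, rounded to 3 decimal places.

t = 0.929

MSE = SSE/(n − 2) = 212.71/26 = 8.18115.
SE(b₁) = √(MSE/Sₓₓ) = √(8.18115/41740) = 0.0140001.
t = 0.013 / 0.0140001 = 0.929.
df = n − 2 = 26.
One-sided p ≈ 0.1808, which is ≥ 0.025, so fail to reject H₀.
The data do not give significant evidence that the true slope on fertilizer application rate is positive.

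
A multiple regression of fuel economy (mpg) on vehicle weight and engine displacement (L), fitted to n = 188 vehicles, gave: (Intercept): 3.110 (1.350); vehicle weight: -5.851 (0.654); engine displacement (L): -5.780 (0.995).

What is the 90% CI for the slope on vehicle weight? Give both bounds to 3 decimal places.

Read off: b = -5.851, SE = 0.654 for vehicle weight.
df = n − k − 1 = 188 − 2 − 1 = 185.
t* = t_{0.05, 185} = 1.653132.
Margin = t* × SE = 1.653132 × 0.654 = 1.08115.
CI: -5.851 ± 1.08115 → (-6.932, -4.770).

(-6.932, -4.770)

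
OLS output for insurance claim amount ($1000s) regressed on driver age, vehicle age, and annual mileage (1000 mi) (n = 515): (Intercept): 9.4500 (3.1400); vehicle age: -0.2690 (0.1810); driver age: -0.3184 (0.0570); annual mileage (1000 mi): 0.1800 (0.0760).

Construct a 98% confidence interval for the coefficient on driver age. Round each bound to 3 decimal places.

Read off: b = -0.3184, SE = 0.0570 for driver age.
df = n − k − 1 = 515 − 3 − 1 = 511.
t* = t_{0.01, 511} = 2.333667.
Margin = t* × SE = 2.333667 × 0.0570 = 0.13302.
CI: -0.3184 ± 0.13302 → (-0.451, -0.185).

(-0.451, -0.185)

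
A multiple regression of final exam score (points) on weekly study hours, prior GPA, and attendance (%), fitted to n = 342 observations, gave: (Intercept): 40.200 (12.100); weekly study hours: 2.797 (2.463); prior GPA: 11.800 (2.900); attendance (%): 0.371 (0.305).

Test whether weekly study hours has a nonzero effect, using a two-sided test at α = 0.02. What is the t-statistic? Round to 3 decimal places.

Read off: b = 2.797, SE = 2.463 for weekly study hours.
H₀: β₁ = 0 vs H₁: β₁ ≠ 0.
t = 2.797 / 2.463 = 1.136.
df = n − k − 1 = 342 − 3 − 1 = 338.
Two-sided p ≈ 0.2569, which is ≥ 0.02, so fail to reject H₀.
The data do not give significant evidence of an association between weekly study hours and final exam score, after adjusting for the other predictors.

t = 1.136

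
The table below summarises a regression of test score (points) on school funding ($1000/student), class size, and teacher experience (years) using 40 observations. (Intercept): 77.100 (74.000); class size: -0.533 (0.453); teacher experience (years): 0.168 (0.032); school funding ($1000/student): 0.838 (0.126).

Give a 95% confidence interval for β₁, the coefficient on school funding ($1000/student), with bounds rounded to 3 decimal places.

Read off: b = 0.838, SE = 0.126 for school funding ($1000/student).
df = n − k − 1 = 40 − 3 − 1 = 36.
t* = t_{0.025, 36} = 2.028094.
Margin = t* × SE = 2.028094 × 0.126 = 0.25554.
CI: 0.838 ± 0.25554 → (0.582, 1.094).

(0.582, 1.094)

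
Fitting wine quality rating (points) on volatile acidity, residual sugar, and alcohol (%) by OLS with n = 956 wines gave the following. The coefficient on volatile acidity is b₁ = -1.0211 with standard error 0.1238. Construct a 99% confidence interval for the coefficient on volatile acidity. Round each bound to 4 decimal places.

(-1.3406, -0.7016)

df = n − k − 1 = 956 − 3 − 1 = 952.
t* = t_{0.005, 952} = 2.581004.
Margin = t* × SE = 2.581004 × 0.1238 = 0.319528.
CI: -1.0211 ± 0.319528 → (-1.3406, -0.7016).
With 99% confidence, each one-unit increase in volatile acidity is associated with a change of between -1.3406 and -0.7016 points in wine quality rating, holding the other predictors fixed.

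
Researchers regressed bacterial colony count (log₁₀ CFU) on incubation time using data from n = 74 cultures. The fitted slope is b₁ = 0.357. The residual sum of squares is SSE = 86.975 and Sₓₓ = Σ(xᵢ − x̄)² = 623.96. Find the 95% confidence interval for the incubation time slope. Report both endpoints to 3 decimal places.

MSE = SSE/(n − 2) = 86.975/72 = 1.20799.
SE(b₁) = √(MSE/Sₓₓ) = √(1.20799/623.96) = 0.044.
df = n − 2 = 72.
t* = t_{0.025, 72} = 1.993464.
Margin = t* × SE = 1.993464 × 0.044 = 0.08771.
CI: 0.357 ± 0.08771 → (0.269, 0.445).
With 95% confidence, each one-unit increase in incubation time is associated with a change of between 0.269 and 0.445 log₁₀ CFU in bacterial colony count.

(0.269, 0.445)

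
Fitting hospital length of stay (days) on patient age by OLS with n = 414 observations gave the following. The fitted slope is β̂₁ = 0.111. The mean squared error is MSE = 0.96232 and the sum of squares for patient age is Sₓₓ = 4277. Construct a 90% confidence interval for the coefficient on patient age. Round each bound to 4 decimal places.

SE(β̂₁) = √(MSE/Sₓₓ) = √(0.96232/4277) = 0.015.
df = n − 2 = 412.
t* = t_{0.05, 412} = 1.64856.
Margin = t* × SE = 1.64856 × 0.015 = 0.024728.
CI: 0.111 ± 0.024728 → (0.0863, 0.1357).
With 90% confidence, each one-unit increase in patient age is associated with a change of between 0.0863 and 0.1357 days in hospital length of stay.

(0.0863, 0.1357)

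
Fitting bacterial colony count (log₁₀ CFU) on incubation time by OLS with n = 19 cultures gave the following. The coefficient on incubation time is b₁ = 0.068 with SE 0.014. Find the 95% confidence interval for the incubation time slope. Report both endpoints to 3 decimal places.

df = n − 2 = 19 − 2 = 17.
t* = t_{0.025, 17} = 2.109816.
Margin = t* × SE = 2.109816 × 0.014 = 0.02954.
CI: 0.068 ± 0.02954 → (0.038, 0.098).
With 95% confidence, each one-unit increase in incubation time is associated with a change of between 0.038 and 0.098 log₁₀ CFU in bacterial colony count.

(0.038, 0.098)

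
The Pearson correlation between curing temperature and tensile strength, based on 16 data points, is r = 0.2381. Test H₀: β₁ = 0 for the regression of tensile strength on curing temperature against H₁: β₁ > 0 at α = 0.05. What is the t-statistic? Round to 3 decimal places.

t = r·√(n − 2)/√(1 − r²) = 0.2381·√14/√0.943308 = 0.917.
df = n − 2 = 14.
One-sided p ≈ 0.1873, which is ≥ 0.05, so fail to reject H₀.
The data do not give significant evidence of a linear association between curing temperature and tensile strength.

t = 0.917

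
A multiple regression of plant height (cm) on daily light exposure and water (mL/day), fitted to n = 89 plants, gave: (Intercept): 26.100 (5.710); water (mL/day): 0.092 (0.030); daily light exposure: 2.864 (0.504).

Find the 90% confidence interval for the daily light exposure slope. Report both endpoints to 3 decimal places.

(2.026, 3.702)

Read off: b = 2.864, SE = 0.504 for daily light exposure.
df = n − k − 1 = 89 − 2 − 1 = 86.
t* = t_{0.05, 86} = 1.662765.
Margin = t* × SE = 1.662765 × 0.504 = 0.83803.
CI: 2.864 ± 0.83803 → (2.026, 3.702).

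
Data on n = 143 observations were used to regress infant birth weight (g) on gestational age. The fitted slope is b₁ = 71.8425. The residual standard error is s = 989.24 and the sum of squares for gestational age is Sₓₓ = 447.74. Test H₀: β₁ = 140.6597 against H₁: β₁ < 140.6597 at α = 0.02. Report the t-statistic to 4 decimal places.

t = -1.4720

SE(b₁) = s/√Sₓₓ = 989.24/√447.74 = 46.7508.
t = (71.8425 − 140.6597) / 46.7508 = -1.4720.
df = n − 2 = 141.
One-sided p ≈ 0.0716, which is ≥ 0.02, so fail to reject H₀.
The data do not give significant evidence that the true slope on gestational age is below 140.6597 g per unit.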